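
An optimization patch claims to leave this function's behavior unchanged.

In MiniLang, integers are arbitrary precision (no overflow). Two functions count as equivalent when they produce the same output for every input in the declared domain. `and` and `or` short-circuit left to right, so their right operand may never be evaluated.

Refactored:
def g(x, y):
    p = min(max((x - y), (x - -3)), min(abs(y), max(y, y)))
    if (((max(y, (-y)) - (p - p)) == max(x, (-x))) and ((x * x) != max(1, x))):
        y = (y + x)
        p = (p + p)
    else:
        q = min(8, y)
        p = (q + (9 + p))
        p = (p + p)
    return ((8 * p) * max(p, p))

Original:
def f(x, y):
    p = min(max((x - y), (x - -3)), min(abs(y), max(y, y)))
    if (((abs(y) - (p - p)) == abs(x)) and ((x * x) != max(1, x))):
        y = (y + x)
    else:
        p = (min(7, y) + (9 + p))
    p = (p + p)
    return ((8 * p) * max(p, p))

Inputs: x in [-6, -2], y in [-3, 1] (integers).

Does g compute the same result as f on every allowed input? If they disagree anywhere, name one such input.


Equivalent. The suspicious edit (`7` became `8`) never changes the result for any input inside the declared domain.
Across all 25 domain points the two functions coincide.
Tracing x=-4, y=-3: f: p = -3; (((abs(y) - (p - p)) == abs(x)) and ((x * x) != max(1, x))) -> false; p = 3; p = 6; return 288 | g: p = -3; (((max(y, (-y)) - (p - p)) == max(x, (-x))) and ((x * x) != max(1, x))) -> false; q = -3; p = 3; p = 6; return 288 — matching result 288.
verdict: equivalent


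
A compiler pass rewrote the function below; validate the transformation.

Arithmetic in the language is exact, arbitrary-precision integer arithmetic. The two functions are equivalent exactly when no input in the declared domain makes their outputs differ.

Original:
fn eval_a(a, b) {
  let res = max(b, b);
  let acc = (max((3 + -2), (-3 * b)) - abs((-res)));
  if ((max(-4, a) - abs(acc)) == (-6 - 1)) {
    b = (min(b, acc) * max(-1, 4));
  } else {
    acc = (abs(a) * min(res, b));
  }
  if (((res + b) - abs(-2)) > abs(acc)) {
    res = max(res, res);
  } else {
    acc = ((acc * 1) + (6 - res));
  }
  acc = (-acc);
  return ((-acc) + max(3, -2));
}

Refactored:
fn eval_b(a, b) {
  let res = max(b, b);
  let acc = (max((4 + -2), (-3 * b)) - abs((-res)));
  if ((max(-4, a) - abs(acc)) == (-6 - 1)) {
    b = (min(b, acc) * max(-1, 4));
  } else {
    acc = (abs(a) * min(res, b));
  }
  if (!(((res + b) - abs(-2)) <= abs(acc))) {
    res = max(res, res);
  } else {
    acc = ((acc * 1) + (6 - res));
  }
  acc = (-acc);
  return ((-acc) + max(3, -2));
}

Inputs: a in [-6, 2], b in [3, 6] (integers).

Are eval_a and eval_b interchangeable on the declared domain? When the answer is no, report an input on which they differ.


Not equivalent: a=-6, b=4 separates them (2 vs 29).
eval_a: res=4, then acc=-3, then ((max(-4, a) - abs(acc)) == (-6 - 1)) is true, then b=-12, then (((res + b) - abs(-2)) > abs(acc)) is false, then acc=-1, then acc=1, then returns 2
eval_b: res=4, then acc=-2, then ((max(-4, a) - abs(acc)) == (-6 - 1)) is false, then acc=24, then (!(((res + b) - abs(-2)) <= abs(acc))) is false, then acc=26, then acc=-26, then returns 29
verdict: not equivalent; witness: a=-6, b=4


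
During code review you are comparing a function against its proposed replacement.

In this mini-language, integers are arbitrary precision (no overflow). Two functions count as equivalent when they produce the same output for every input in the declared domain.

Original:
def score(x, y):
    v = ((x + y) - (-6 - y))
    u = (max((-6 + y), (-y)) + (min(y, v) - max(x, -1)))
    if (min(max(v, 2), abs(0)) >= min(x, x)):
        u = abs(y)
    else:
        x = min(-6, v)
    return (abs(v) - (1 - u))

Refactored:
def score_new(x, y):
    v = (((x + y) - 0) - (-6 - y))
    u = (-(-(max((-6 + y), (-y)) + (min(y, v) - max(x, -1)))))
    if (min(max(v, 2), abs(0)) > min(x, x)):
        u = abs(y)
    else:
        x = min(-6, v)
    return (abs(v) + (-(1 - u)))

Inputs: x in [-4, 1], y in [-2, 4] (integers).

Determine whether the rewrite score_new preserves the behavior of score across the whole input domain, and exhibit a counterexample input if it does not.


The rewrite breaks on x=0, y=-2, where the results are 3 and 1.
score: v := 2 | u := 0 | (min(max(v, 2), abs(0)) >= min(x, x)): true | u := 2 | result 3
score_new: v := 2 | u := 0 | (min(max(v, 2), abs(0)) > min(x, x)): false | x := -6 | result 1
verdict: not equivalent; witness: x=0, y=-2


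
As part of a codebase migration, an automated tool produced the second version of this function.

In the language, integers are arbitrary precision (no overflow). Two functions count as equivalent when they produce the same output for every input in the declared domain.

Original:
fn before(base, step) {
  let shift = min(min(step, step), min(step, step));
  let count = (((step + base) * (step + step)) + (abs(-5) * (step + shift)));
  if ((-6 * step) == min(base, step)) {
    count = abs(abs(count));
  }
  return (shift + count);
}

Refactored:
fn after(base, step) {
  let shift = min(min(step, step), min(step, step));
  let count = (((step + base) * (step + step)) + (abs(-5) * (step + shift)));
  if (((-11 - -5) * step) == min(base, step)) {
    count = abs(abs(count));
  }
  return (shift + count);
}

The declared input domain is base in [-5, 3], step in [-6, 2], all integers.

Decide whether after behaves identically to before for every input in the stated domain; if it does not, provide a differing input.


Equivalent — the differences include constant usage differs, arithmetic usage differs, yet no declared input distinguishes the two.
One worked example (base=1, step=-1) — before: shift := -1 | count := -10 | ((-6 * step) == min(base, step)): false | result -11; after: shift := -1 | count := -10 | (((-11 - -5) * step) == min(base, step)): false | result -11; agreement on -11.
Across all 81 domain points the two functions coincide.
verdict: equivalent


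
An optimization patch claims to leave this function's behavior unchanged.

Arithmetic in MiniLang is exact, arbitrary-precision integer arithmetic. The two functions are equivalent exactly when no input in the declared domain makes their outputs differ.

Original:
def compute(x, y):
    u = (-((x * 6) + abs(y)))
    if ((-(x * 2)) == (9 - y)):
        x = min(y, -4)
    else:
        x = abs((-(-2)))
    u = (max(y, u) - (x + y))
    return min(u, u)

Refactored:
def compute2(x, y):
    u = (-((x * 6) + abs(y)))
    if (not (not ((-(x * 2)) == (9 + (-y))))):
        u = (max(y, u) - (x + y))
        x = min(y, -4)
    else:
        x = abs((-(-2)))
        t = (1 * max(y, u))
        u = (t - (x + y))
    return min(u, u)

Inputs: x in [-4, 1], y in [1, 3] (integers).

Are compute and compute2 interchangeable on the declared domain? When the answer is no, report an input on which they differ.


Evaluate both at x=-3, y=3.
compute: u=15, then ((-(x * 2)) == (9 - y)) is true, then x=-4, then u=16, then returns 16
compute2: u=15, then (not (not ((-(x * 2)) == (9 + (-y))))) is true, then u=15, then x=-4, then returns 15
16 != 15, so the rewrite changes behavior.
verdict: not equivalent; witness: x=-3, y=3


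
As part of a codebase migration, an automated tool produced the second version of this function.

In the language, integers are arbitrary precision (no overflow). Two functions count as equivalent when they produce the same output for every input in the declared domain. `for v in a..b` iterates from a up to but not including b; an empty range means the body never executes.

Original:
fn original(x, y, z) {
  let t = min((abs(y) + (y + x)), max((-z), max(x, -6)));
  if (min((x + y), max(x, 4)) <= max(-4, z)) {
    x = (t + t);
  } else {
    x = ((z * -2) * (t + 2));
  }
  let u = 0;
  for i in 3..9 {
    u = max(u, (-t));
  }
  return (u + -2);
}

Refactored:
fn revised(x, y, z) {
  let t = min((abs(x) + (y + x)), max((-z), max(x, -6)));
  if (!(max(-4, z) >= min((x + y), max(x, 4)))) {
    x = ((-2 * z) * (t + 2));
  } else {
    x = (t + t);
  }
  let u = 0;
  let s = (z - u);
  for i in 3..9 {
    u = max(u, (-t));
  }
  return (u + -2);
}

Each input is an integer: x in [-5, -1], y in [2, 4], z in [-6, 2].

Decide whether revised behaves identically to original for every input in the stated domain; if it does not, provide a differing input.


Not equivalent: x=-5, y=2, z=-6 separates them (-1 vs -2).
original: t becomes -1; next (min((x + y), max(x, 4)) <= max(-4, z)) evaluates to false; next x becomes 12; next u becomes 0; next at i=3:; next u becomes 1; next at i=4:; next u becomes 1; next at i=5:; next u becomes 1; next at i=6:; next u becomes 1; next at i=7:; next u becomes 1; next at i=8:; next u becomes 1; next final value -1
revised: t becomes 2; next (!(max(-4, z) >= min((x + y), max(x, 4)))) evaluates to true; next x becomes 48; next u becomes 0; next s becomes -6; next at i=3:; next u becomes 0; next at i=4:; next u becomes 0; next at i=5:; next u becomes 0; next at i=6:; next u becomes 0; next at i=7:; next u becomes 0; next at i=8:; next u becomes 0; next final value -2
verdict: not equivalent; witness: x=-5, y=2, z=-6


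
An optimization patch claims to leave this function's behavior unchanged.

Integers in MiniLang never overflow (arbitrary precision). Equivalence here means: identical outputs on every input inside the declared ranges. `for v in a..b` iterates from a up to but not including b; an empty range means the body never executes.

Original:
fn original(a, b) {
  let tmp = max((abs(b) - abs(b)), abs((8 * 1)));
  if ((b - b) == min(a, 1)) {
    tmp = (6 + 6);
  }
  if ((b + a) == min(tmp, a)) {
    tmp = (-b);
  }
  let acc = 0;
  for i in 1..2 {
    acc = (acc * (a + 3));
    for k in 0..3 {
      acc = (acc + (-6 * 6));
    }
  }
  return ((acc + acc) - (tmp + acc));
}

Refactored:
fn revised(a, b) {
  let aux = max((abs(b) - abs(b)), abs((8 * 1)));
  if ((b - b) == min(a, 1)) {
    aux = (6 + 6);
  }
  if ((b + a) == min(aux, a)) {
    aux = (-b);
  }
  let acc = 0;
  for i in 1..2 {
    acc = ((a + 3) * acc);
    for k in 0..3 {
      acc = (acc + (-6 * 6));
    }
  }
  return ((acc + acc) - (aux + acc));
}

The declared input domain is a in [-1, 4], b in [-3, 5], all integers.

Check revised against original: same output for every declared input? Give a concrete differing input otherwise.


The two versions differ — the changes include local variable names differ.
One worked example (a=4, b=1) — original: tmp := 8 | ((b - b) == min(a, 1)): false | ((b + a) == min(tmp, a)): false | acc := 0 | iter i=1: | acc := 0 | iter k=0: | acc := -36 | iter k=1: | acc := -72 | iter k=2: | acc := -108 | result -116; revised: aux := 8 | ((b - b) == min(a, 1)): false | ((b + a) == min(aux, a)): false | acc := 0 | iter i=1: | acc := 0 | iter k=0: | acc := -36 | iter k=1: | acc := -72 | iter k=2: | acc := -108 | result -116; agreement on -116.
Sweeping the whole domain (54 inputs) finds no disagreement.
verdict: equivalent


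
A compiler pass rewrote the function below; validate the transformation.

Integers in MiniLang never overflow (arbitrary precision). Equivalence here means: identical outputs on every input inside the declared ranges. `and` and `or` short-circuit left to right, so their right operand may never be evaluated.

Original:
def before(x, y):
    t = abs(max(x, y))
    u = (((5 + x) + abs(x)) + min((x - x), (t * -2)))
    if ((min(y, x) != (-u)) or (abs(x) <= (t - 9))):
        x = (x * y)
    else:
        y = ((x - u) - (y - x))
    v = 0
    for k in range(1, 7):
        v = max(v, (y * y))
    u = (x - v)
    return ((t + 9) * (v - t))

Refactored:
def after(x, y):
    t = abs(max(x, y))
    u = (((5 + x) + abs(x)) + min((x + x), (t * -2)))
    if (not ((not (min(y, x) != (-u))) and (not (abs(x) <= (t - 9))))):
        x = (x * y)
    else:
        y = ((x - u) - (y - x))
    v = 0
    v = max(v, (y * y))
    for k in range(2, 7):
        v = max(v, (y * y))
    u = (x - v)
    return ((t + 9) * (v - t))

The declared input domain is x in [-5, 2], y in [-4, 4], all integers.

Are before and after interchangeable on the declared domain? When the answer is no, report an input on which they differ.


Run the pair on x=-5, y=0.
before: t := 0 | u := 5 | ((min(y, x) != (-u)) or (abs(x) <= (t - 9))): false | y := -15 | v := 0 | iter k=1: | v := 225 | iter k=2: | v := 225 | iter k=3: | v := 225 | iter k=4: | v := 225 | iter k=5: | v := 225 | iter k=6: | v := 225 | u := -230 | result 2025
after: t := 0 | u := -5 | (not ((not (min(y, x) != (-u))) and (not (abs(x) <= (t - 9))))): true | x := 0 | v := 0 | v := 0 | iter k=2: | v := 0 | iter k=3: | v := 0 | iter k=4: | v := 0 | iter k=5: | v := 0 | iter k=6: | v := 0 | u := 0 | result 0
2025 vs 0 — the two versions disagree here.
verdict: not equivalent; witness: x=-5, y=0


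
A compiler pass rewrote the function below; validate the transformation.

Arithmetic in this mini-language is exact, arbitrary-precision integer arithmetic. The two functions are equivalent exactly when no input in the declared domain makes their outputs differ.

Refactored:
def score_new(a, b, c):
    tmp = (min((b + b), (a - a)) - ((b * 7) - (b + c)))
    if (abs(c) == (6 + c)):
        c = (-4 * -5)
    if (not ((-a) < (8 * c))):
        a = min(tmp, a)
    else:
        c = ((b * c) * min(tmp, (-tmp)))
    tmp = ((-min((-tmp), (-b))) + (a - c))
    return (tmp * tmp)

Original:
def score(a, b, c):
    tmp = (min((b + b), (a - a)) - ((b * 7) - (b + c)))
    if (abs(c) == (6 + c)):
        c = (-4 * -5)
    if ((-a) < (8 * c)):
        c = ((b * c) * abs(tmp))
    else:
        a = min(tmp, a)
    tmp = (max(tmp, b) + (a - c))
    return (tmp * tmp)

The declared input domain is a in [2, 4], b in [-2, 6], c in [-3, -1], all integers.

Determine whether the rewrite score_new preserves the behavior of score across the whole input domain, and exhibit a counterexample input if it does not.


There is a counterexample at a=2, b=-2, c=-3: 42849 on one side, 37249 on the other.
score: tmp := 5 | (abs(c) == (6 + c)): true | c := 20 | ((-a) < (8 * c)): true | c := -200 | tmp := 207 | result 42849
score_new: tmp := 5 | (abs(c) == (6 + c)): true | c := 20 | (not ((-a) < (8 * c))): false | c := 200 | tmp := -193 | result 37249
verdict: not equivalent; witness: a=2, b=-2, c=-3


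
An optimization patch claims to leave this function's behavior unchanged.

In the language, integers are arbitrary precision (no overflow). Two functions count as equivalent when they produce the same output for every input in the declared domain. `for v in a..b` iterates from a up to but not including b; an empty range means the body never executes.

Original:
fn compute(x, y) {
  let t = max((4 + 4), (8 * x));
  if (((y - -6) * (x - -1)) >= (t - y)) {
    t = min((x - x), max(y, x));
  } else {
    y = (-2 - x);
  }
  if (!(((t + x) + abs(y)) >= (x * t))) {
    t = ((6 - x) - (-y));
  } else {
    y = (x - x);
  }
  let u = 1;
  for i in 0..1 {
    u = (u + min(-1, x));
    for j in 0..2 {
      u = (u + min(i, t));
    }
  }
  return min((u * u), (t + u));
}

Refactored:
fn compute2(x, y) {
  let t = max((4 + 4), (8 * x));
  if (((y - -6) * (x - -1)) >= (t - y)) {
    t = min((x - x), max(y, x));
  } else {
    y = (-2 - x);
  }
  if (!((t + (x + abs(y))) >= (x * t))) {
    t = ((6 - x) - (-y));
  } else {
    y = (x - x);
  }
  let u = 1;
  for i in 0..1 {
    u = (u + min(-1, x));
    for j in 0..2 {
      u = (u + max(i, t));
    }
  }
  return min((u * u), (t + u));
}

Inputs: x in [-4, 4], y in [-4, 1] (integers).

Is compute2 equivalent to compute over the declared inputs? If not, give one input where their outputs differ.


These are not equivalent — on x=-4, y=-4 the outputs split (5 vs 21).
compute: t := 8 | (((y - -6) * (x - -1)) >= (t - y)): false | y := 2 | (!(((t + x) + abs(y)) >= (x * t))): false | y := 0 | u := 1 | iter i=0: | u := -3 | iter j=0: | u := -3 | iter j=1: | u := -3 | result 5
compute2: t := 8 | (((y - -6) * (x - -1)) >= (t - y)): false | y := 2 | (!((t + (x + abs(y))) >= (x * t))): false | y := 0 | u := 1 | iter i=0: | u := -3 | iter j=0: | u := 5 | iter j=1: | u := 13 | result 21
verdict: not equivalent; witness: x=-4, y=-4


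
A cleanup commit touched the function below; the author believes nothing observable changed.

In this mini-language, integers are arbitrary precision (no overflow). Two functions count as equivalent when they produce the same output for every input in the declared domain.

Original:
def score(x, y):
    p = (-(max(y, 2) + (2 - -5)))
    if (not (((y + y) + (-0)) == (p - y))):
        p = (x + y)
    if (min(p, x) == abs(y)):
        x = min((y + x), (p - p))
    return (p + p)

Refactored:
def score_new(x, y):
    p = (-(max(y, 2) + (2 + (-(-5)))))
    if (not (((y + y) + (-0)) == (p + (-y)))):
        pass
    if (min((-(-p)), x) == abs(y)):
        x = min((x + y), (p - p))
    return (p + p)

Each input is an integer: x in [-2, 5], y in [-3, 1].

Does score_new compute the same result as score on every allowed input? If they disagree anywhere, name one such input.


Run the pair on x=-2, y=-2.
score: p=-9, then (not (((y + y) + (-0)) == (p - y))) is true, then p=-4, then (min(p, x) == abs(y)) is false, then returns -8
score_new: p=-9, then (not (((y + y) + (-0)) == (p + (-y)))) is true, then (min((-(-p)), x) == abs(y)) is false, then returns -18
-8 against -18: the behavior changed.
verdict: not equivalent; witness: x=-2, y=-2


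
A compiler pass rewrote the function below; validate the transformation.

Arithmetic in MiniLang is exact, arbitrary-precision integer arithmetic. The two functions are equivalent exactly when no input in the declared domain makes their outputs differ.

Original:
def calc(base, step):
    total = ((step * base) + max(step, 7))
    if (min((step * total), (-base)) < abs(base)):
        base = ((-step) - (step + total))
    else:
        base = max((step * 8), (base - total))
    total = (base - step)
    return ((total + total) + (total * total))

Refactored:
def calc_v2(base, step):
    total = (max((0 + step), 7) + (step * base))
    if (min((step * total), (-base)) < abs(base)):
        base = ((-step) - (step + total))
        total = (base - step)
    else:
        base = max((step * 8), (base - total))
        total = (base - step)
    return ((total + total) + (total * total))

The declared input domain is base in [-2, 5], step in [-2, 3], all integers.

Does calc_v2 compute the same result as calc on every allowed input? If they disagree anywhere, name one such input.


Changes here: constant usage differs; arithmetic usage differs; statement counts differ; the full 48-point sweep finds no disagreement.
verdict: equivalent


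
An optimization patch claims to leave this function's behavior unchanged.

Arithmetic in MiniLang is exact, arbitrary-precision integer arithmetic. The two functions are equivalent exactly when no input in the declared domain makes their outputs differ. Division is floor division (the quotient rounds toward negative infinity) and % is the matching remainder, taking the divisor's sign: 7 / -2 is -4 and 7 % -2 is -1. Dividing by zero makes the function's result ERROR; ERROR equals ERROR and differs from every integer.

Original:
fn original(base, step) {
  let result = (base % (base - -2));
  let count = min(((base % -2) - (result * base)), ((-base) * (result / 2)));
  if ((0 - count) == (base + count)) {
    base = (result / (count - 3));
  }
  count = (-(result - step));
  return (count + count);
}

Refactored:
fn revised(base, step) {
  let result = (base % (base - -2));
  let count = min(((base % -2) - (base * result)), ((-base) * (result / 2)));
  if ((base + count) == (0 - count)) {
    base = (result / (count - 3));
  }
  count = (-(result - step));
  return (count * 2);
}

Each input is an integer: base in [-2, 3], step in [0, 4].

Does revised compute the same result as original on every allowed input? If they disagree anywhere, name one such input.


Changes here: arithmetic usage differs, and constant usage differs; the full 30-point sweep finds no disagreement.
verdict: equivalent


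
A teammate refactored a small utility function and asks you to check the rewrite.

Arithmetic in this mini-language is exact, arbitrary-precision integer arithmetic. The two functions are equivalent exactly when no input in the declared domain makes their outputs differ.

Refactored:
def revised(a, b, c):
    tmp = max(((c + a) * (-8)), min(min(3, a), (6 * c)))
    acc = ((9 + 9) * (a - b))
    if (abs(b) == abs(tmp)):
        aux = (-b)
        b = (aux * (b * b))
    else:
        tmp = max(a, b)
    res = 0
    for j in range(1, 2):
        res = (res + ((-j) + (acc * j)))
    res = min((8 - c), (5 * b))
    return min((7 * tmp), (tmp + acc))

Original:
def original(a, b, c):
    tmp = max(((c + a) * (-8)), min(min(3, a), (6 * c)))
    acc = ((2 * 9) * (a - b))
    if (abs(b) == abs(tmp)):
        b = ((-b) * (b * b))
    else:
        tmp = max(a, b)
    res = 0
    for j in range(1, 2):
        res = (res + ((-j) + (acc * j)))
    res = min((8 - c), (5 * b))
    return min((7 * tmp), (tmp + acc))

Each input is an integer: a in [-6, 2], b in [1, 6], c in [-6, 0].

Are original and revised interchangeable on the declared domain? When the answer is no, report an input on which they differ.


Behavior is preserved: although statement counts differ, plus constant usage differs, plus arithmetic usage differs, plus local variable names differ, the outputs never diverge.
As a probe, take a=2, b=5, c=-3: original runs tmp=8, then acc=-54, then (abs(b) == abs(tmp)) is false, then tmp=5, then res=0, then (j=1), then res=-55, then res=11, then returns -49; revised runs tmp=8, then acc=-54, then (abs(b) == abs(tmp)) is false, then tmp=5, then res=0, then (j=1), then res=-55, then res=11, then returns -49; both end at -49.
An exhaustive pass over the 378 declared inputs shows identical outputs.
verdict: equivalent


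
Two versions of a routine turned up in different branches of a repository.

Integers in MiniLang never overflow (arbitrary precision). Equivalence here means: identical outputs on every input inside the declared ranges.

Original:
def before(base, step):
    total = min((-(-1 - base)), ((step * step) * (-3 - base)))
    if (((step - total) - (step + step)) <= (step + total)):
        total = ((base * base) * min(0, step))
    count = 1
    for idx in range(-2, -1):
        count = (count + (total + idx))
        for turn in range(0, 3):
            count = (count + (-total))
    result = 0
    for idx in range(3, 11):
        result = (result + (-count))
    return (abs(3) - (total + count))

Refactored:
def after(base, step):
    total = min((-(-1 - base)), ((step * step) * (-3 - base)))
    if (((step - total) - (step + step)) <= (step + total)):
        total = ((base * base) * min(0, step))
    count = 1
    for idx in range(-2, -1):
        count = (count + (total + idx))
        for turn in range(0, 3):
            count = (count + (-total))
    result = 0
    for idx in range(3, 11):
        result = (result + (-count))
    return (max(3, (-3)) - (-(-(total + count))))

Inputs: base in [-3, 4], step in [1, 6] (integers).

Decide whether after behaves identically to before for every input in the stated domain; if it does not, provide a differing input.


The two are interchangeable: min/max/abs usage differs, and constant usage differs, and every declared input agrees.
One worked example (base=1, step=3) — before: total = -36; (((step - total) - (step + step)) <= (step + total)) -> false; count = 1; [idx=-2]; count = -37; [turn=0]; count = -1; [turn=1]; count = 35; [turn=2]; count = 71; result = 0; [idx=3]; result = -71; [idx=4]; result = -142; [idx=5]; result = -213; [idx=6]; result = -284; [idx=7]; result = -355; [idx=8]; result = -426; [idx=9]; result = -497; [idx=10]; result = -568; return -32; after: total = -36; (((step - total) - (step + step)) <= (step + total)) -> false; count = 1; [idx=-2]; count = -37; [turn=0]; count = -1; [turn=1]; count = 35; [turn=2]; count = 71; result = 0; [idx=3]; result = -71; [idx=4]; result = -142; [idx=5]; result = -213; [idx=6]; result = -284; [idx=7]; result = -355; [idx=8]; result = -426; [idx=9]; result = -497; [idx=10]; result = -568; return -32; agreement on -32.
Across all 48 domain points the two functions coincide.
verdict: equivalent


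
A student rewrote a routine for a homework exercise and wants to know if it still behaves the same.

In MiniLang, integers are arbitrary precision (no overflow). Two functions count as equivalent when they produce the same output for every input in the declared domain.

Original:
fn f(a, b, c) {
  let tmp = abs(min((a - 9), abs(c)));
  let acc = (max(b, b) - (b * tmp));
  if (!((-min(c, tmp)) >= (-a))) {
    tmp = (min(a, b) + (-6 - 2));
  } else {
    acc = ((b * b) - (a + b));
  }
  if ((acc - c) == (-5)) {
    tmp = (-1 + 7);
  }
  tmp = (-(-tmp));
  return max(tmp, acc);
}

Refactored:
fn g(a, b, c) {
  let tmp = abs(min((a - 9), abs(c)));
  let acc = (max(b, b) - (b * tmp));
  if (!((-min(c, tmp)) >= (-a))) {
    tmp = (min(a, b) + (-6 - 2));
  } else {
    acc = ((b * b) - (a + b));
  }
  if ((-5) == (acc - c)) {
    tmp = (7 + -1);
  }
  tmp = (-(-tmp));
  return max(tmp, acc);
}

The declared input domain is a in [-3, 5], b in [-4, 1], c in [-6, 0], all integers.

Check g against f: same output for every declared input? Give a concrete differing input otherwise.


Equivalent — the differences include same computation, different form, yet no declared input distinguishes the two.
Tracing a=-2, b=-4, c=0: f: tmp=11, then acc=40, then (!((-min(c, tmp)) >= (-a))) is true, then tmp=-12, then ((acc - c) == (-5)) is false, then tmp=-12, then returns 40 | g: tmp=11, then acc=40, then (!((-min(c, tmp)) >= (-a))) is true, then tmp=-12, then ((-5) == (acc - c)) is false, then tmp=-12, then returns 40 — matching result 40.
Across all 378 domain points the two functions coincide.
verdict: equivalent


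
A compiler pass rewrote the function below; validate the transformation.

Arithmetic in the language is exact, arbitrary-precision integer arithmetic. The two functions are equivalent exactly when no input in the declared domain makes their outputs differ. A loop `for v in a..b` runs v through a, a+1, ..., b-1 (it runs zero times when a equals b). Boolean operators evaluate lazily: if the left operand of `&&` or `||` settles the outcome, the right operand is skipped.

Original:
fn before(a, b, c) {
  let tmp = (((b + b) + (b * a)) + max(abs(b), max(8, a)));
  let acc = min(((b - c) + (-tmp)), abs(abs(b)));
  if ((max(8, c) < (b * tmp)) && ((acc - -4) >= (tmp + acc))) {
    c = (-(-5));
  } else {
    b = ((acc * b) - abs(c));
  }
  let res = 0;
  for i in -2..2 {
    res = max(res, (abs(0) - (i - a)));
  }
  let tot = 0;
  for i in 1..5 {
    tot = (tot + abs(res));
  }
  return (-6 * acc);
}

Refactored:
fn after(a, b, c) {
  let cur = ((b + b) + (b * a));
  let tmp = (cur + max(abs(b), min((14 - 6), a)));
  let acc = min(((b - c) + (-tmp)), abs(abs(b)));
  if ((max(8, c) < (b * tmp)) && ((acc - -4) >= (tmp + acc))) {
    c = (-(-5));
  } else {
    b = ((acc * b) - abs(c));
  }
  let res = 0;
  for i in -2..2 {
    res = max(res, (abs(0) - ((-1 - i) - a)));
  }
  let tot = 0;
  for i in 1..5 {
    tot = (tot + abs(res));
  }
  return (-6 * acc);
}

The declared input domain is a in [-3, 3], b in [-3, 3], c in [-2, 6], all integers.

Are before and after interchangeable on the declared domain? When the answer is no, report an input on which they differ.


There is a counterexample at a=-3, b=-3, c=-2: 72 on one side, 42 on the other.
before: tmp := 11 | acc := -12 | ((max(8, c) < (b * tmp)) && ((acc - -4) >= (tmp + acc))): false | b := 34 | res := 0 | iter i=-2: | res := 0 | iter i=-1: | res := 0 | iter i=0: | res := 0 | iter i=1: | res := 0 | tot := 0 | iter i=1: | tot := 0 | iter i=2: | tot := 0 | iter i=3: | tot := 0 | iter i=4: | tot := 0 | result 72
after: cur := 3 | tmp := 6 | acc := -7 | ((max(8, c) < (b * tmp)) && ((acc - -4) >= (tmp + acc))): false | b := 19 | res := 0 | iter i=-2: | res := 0 | iter i=-1: | res := 0 | iter i=0: | res := 0 | iter i=1: | res := 0 | tot := 0 | iter i=1: | tot := 0 | iter i=2: | tot := 0 | iter i=3: | tot := 0 | iter i=4: | tot := 0 | result 42
verdict: not equivalent; witness: a=-3, b=-3, c=-2


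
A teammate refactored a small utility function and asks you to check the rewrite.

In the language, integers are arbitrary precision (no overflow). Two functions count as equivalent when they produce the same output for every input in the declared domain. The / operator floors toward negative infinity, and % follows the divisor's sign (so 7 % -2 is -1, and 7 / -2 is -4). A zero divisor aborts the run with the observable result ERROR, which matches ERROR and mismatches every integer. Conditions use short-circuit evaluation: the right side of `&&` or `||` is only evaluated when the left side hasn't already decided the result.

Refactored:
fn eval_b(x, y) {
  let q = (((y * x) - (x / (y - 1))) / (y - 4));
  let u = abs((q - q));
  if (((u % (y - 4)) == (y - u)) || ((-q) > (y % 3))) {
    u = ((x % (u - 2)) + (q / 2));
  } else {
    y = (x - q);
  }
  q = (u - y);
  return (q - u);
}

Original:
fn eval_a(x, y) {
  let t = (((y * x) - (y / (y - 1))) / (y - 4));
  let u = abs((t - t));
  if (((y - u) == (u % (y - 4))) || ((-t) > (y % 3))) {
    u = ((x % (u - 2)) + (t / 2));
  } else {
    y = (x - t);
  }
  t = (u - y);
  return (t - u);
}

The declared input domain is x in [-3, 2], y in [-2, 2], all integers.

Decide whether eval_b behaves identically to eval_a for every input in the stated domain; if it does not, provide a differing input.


The rewrite breaks on x=-3, y=2, where the results are 7 and 4.
eval_a: t = 4; u = 0; (((y - u) == (u % (y - 4))) || ((-t) > (y % 3))) -> false; y = -7; t = 7; return 7
eval_b: q = 1; u = 0; (((u % (y - 4)) == (y - u)) || ((-q) > (y % 3))) -> false; y = -4; q = 4; return 4
verdict: not equivalent; witness: x=-3, y=2


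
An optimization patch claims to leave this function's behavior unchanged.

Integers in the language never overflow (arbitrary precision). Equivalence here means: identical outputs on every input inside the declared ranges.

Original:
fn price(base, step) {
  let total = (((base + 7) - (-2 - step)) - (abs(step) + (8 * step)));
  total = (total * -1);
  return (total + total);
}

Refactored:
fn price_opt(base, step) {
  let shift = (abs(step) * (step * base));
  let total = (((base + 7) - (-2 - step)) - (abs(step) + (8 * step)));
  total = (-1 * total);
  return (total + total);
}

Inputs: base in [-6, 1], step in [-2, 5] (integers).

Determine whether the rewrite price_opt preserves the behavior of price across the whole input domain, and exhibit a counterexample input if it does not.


The two are interchangeable: local variable names differ; also min/max/abs usage differs; also statement counts differ; also arithmetic usage differs, and every declared input agrees.
Tracing base=-6, step=3: price: total = -21; total = 21; return 42 | price_opt: shift = -54; total = -21; total = 21; return 42 — matching result 42.
Every one of the 64 inputs gives matching results.
verdict: equivalent


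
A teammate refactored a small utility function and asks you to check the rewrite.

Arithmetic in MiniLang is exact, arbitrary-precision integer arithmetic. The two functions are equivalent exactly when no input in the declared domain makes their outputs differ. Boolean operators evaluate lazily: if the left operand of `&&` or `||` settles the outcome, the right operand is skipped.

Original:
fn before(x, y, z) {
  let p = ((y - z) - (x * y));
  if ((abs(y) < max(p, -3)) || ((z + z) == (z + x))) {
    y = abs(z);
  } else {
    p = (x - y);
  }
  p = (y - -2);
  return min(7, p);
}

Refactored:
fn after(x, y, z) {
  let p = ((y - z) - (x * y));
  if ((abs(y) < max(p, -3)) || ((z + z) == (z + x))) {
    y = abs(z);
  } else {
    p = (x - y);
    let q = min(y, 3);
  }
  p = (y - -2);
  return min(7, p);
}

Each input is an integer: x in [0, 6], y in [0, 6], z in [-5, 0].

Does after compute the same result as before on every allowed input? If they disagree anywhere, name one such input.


Although statement counts differ; and min/max/abs usage differs; and constant usage differs; and local variable names differ, 294/294 inputs agree.
verdict: equivalent


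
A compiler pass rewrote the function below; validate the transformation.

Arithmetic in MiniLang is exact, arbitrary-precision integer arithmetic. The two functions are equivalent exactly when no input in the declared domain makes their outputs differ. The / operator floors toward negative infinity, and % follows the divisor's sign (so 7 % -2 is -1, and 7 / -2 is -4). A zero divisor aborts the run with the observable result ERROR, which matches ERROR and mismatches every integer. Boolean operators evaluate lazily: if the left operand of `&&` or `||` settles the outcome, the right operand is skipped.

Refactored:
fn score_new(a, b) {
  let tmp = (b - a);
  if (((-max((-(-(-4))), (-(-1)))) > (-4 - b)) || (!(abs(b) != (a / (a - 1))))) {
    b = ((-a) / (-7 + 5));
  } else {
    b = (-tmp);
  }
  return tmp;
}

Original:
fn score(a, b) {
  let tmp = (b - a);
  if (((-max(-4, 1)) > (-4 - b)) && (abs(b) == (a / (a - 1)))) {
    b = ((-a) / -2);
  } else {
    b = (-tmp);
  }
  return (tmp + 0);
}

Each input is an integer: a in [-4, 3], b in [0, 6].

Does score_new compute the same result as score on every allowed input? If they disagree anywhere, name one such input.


Not equivalent: a=1, b=0 separates them (ERROR vs -1).
score: tmp=-1, then a zero divisor aborts: ERROR
score_new: tmp=-1, then (((-max((-(-(-4))), (-(-1)))) > (-4 - b)) || (!(abs(b) != (a / (a - 1))))) is true, then b=0, then returns -1
verdict: not equivalent; witness: a=1, b=0


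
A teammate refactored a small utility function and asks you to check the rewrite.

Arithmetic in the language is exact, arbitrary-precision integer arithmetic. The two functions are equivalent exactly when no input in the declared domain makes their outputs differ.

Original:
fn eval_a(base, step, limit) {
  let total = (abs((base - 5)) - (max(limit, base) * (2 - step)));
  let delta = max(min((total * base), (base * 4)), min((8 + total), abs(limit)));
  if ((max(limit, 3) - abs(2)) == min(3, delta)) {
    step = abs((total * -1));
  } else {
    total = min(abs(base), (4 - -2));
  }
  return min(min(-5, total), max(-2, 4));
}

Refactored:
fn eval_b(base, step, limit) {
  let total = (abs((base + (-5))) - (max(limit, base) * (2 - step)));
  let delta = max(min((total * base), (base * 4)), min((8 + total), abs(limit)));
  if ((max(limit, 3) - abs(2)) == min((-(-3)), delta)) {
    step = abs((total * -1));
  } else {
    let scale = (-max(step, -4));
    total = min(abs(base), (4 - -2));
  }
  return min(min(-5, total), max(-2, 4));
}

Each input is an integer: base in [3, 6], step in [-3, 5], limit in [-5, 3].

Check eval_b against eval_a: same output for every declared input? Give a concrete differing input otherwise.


Comparing the listings, the differences include: constant usage differs; statement counts differ; arithmetic usage differs; local variable names differ; min/max/abs usage differs.
As a probe, take base=6, step=0, limit=-5: eval_a runs total = -11; delta = -3; ((max(limit, 3) - abs(2)) == min(3, delta)) -> false; total = 6; return -5; eval_b runs total = -11; delta = -3; ((max(limit, 3) - abs(2)) == min((-(-3)), delta)) -> false; scale = 0; total = 6; return -5; both end at -5.
An exhaustive pass over the 324 declared inputs shows identical outputs.
verdict: equivalent


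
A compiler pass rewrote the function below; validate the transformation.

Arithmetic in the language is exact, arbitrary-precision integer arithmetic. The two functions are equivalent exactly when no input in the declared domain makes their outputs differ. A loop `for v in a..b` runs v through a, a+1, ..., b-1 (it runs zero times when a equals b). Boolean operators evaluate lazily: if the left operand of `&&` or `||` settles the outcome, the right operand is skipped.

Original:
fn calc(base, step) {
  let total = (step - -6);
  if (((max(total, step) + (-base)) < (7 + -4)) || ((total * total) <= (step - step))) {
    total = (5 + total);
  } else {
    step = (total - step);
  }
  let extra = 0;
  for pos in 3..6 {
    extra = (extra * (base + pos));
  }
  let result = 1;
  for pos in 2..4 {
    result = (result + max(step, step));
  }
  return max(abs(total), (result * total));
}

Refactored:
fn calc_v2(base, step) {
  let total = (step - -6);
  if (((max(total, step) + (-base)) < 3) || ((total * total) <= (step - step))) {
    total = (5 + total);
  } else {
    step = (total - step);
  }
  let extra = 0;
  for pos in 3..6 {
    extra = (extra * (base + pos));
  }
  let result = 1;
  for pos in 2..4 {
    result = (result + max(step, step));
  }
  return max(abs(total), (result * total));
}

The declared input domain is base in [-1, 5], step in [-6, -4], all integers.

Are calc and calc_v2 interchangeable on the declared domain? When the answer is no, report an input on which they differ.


The two are interchangeable: constant usage differs; arithmetic usage differs, and every declared input agrees.
As a probe, take base=3, step=-6: calc runs total becomes 0; next (((max(total, step) + (-base)) < (7 + -4)) || ((total * total) <= (step - step))) evaluates to true; next total becomes 5; next extra becomes 0; next at pos=3:; next extra becomes 0; next at pos=4:; next extra becomes 0; next at pos=5:; next extra becomes 0; next result becomes 1; next at pos=2:; next result becomes -5; next at pos=3:; next result becomes -11; next final value 5; calc_v2 runs total becomes 0; next (((max(total, step) + (-base)) < 3) || ((total * total) <= (step - step))) evaluates to true; next total becomes 5; next extra becomes 0; next at pos=3:; next extra becomes 0; next at pos=4:; next extra becomes 0; next at pos=5:; next extra becomes 0; next result becomes 1; next at pos=2:; next result becomes -5; next at pos=3:; next result becomes -11; next final value 5; both end at 5.
Sweeping the whole domain (21 inputs) finds no disagreement.
verdict: equivalent


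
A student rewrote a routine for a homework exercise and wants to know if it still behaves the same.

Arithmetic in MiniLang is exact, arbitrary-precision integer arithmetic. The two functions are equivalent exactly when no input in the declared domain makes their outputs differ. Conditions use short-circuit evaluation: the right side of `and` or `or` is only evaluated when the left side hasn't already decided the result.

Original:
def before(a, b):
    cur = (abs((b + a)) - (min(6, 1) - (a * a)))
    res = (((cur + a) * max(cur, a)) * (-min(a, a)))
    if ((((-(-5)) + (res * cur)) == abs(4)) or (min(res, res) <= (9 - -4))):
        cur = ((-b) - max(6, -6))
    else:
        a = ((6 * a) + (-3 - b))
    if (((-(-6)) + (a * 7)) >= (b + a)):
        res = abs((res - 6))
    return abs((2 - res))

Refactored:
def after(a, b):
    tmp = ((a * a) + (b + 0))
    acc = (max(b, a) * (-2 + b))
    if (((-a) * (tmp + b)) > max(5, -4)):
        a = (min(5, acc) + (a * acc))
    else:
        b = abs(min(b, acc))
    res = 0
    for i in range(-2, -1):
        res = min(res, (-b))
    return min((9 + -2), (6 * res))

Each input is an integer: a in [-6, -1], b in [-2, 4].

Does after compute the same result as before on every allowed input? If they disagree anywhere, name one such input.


Run the pair on a=-6, b=-2.
before: cur=43, then res=9546, then ((((-(-5)) + (res * cur)) == abs(4)) or (min(res, res) <= (9 - -4))) is false, then a=-37, then (((-(-6)) + (a * 7)) >= (b + a)) is false, then returns 9544
after: tmp=34, then acc=8, then (((-a) * (tmp + b)) > max(5, -4)) is true, then a=-43, then res=0, then (i=-2), then res=0, then returns 0
9544 vs 0 — the two versions disagree here.
verdict: not equivalent; witness: a=-6, b=-2


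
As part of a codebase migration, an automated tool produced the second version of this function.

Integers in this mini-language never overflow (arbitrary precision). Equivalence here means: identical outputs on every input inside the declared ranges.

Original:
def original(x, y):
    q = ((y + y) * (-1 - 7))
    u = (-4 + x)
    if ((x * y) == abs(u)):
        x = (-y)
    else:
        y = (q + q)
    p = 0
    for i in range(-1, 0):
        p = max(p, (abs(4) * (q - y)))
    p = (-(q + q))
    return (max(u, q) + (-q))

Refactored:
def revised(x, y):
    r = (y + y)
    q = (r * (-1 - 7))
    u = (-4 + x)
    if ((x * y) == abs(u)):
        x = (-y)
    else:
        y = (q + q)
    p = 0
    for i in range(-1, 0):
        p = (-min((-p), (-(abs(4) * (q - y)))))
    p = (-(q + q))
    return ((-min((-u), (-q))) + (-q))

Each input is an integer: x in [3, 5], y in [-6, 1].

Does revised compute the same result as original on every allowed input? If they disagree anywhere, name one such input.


Side by side, the visible changes include: local variable names differ; and statement counts differ; and min/max/abs usage differs.
As a probe, take x=4, y=-6: original runs q=96, then u=0, then ((x * y) == abs(u)) is false, then y=192, then p=0, then (i=-1), then p=0, then p=-192, then returns 0; revised runs r=-12, then q=96, then u=0, then ((x * y) == abs(u)) is false, then y=192, then p=0, then (i=-1), then p=0, then p=-192, then returns 0; both end at 0.
Every one of the 24 inputs gives matching results.
verdict: equivalent
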